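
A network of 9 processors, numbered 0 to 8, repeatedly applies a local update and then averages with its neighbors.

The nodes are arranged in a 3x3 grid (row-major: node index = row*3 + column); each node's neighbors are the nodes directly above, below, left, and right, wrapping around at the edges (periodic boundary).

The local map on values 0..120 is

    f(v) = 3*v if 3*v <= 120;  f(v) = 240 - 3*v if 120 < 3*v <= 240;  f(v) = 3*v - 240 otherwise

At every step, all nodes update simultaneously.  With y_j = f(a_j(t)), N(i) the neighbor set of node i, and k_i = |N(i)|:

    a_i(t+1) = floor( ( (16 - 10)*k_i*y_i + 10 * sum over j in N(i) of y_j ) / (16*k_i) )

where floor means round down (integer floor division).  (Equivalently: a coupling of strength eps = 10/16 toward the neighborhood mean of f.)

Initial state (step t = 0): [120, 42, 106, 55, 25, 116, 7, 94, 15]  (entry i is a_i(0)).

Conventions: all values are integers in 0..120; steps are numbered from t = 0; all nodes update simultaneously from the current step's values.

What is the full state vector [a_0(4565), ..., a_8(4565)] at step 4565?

Answer: [33, 33, 33, 33, 33, 33, 33, 33, 33]
Key observation: The state at step 28, [69, 69, 69, 69, 69, 69, 69, 69, 69], reappears at step 32: the system is in a cycle of period 4 from step 28 on.  Therefore the state at step 4565 equals the state at step 28 + ((4565 - 28) mod 4) = 29, which is [33, 33, 33, 33, 33, 33, 33, 33, 33].

Derivation:
t=0: [120, 42, 106, 55, 25, 116, 7, 94, 15]
t=1: [90, 91, 89, 78, 81, 83, 51, 55, 55]
t=2: [35, 33, 33, 22, 20, 20, 61, 59, 59]
t=3: [89, 88, 88, 68, 67, 67, 67, 67, 67]
t=4: [29, 29, 29, 36, 36, 36, 36, 36, 36]
t=5: [93, 93, 93, 104, 104, 104, 104, 104, 104]
t=6: [49, 49, 49, 66, 66, 66, 66, 66, 66]
t=7: [77, 77, 77, 49, 49, 49, 49, 49, 49]
t=8: [35, 35, 35, 79, 79, 79, 79, 79, 79]
t=9: [73, 73, 73, 18, 18, 18, 18, 18, 18]
t=10: [31, 31, 31, 48, 48, 48, 48, 48, 48]
t=11: [93, 93, 93, 95, 95, 95, 95, 95, 95]
t=12: [40, 40, 40, 44, 44, 44, 44, 44, 44]
t=13: [116, 116, 116, 109, 109, 109, 109, 109, 109]
t=14: [101, 101, 101, 90, 90, 90, 90, 90, 90]
t=15: [52, 52, 52, 35, 35, 35, 35, 35, 35]
t=16: [90, 90, 90, 101, 101, 101, 101, 101, 101]
t=17: [40, 40, 40, 57, 57, 57, 57, 57, 57]
t=18: [104, 104, 104, 76, 76, 76, 76, 76, 76]
t=19: [53, 53, 53, 21, 21, 21, 21, 21, 21]
t=20: [75, 75, 75, 65, 65, 65, 65, 65, 65]
t=21: [24, 24, 24, 40, 40, 40, 40, 40, 40]
t=22: [87, 87, 87, 112, 112, 112, 112, 112, 112]
t=23: [44, 44, 44, 84, 84, 84, 84, 84, 84]
t=24: [78, 78, 78, 27, 27, 27, 27, 27, 27]
t=25: [29, 29, 29, 69, 69, 69, 69, 69, 69]
t=26: [70, 70, 70, 41, 41, 41, 41, 41, 41]
t=27: [57, 57, 57, 103, 103, 103, 103, 103, 103]
t=28: [69, 69, 69, 69, 69, 69, 69, 69, 69]
t=29: [33, 33, 33, 33, 33, 33, 33, 33, 33]
t=30: [99, 99, 99, 99, 99, 99, 99, 99, 99]
t=31: [57, 57, 57, 57, 57, 57, 57, 57, 57]
t=32: [69, 69, 69, 69, 69, 69, 69, 69, 69]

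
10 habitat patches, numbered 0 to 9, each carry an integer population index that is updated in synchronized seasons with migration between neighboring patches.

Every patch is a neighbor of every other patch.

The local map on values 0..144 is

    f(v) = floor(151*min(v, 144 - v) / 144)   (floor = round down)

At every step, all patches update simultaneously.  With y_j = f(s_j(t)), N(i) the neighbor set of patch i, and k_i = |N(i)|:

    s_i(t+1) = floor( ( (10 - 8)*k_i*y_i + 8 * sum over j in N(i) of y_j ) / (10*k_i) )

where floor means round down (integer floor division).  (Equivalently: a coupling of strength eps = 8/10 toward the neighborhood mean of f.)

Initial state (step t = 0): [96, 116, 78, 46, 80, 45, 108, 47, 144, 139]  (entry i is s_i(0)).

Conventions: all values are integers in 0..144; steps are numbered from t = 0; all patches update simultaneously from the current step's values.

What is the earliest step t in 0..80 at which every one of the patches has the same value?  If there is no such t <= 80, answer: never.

Simulating step by step:
t=0: [96, 116, 78, 46, 80, 45, 108, 47, 144, 139]  (not all equal)
t=1: [41, 38, 43, 40, 43, 40, 39, 41, 35, 36]  (not all equal)
t=2: [40, 40, 41, 40, 41, 40, 40, 40, 40, 40]  (not all equal)
t=3: [41, 41, 41, 41, 41, 41, 41, 41, 41, 41]  (all equal)

Answer: 3
Key observation: Synchronization is absorbing here: once all patches are equal they stay equal, and step 3 is the first all-equal step.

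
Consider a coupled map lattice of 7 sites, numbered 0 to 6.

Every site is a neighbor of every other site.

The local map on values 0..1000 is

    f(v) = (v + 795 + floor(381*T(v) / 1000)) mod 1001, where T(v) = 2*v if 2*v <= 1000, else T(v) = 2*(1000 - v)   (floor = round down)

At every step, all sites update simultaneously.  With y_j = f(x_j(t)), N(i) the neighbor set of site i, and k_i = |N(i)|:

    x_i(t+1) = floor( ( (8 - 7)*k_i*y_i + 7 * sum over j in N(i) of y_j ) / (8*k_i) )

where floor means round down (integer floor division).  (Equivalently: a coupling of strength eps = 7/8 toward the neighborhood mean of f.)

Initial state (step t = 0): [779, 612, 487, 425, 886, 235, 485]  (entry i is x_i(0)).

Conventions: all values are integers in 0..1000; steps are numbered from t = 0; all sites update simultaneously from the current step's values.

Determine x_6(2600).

Simulating step by step:
t=0: [779, 612, 487, 425, 886, 235, 485]
t=1: [605, 606, 607, 609, 605, 616, 607]
t=2: [700, 700, 700, 700, 700, 699, 700]
t=3: [722, 722, 722, 722, 722, 722, 722]
t=4: [727, 727, 727, 727, 727, 727, 727]
t=5: [729, 729, 729, 729, 729, 729, 729]
t=6: [729, 729, 729, 729, 729, 729, 729]

Answer: x_6(2600) = 729
Key observation: The state at step 5, [729, 729, 729, 729, 729, 729, 729], reappears at step 6: the system is in a cycle of period 1 from step 5 on.  Therefore the state at step 2600 equals the state at step 5 + ((2600 - 5) mod 1) = 5, which is [729, 729, 729, 729, 729, 729, 729].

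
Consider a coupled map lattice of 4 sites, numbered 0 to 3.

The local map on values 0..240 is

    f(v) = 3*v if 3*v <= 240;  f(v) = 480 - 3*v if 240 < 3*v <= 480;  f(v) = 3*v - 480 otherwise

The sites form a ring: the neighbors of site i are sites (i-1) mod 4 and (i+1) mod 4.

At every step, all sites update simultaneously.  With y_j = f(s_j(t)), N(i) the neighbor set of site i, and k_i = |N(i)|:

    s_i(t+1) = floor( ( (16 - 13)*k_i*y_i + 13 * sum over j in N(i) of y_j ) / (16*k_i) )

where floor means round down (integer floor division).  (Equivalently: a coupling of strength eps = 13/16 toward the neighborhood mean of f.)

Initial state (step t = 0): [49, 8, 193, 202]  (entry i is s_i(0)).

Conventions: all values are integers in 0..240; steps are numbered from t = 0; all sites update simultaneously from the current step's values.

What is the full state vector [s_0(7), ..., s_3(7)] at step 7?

Answer: [192, 222, 192, 221]

Derivation:
t=0: [49, 8, 193, 202]
t=1: [88, 104, 79, 123]
t=2: [153, 215, 157, 204]
t=3: [124, 43, 122, 36]
t=4: [116, 114, 117, 110]
t=5: [141, 131, 141, 134]
t=6: [77, 62, 77, 60]
t=7: [192, 222, 192, 221]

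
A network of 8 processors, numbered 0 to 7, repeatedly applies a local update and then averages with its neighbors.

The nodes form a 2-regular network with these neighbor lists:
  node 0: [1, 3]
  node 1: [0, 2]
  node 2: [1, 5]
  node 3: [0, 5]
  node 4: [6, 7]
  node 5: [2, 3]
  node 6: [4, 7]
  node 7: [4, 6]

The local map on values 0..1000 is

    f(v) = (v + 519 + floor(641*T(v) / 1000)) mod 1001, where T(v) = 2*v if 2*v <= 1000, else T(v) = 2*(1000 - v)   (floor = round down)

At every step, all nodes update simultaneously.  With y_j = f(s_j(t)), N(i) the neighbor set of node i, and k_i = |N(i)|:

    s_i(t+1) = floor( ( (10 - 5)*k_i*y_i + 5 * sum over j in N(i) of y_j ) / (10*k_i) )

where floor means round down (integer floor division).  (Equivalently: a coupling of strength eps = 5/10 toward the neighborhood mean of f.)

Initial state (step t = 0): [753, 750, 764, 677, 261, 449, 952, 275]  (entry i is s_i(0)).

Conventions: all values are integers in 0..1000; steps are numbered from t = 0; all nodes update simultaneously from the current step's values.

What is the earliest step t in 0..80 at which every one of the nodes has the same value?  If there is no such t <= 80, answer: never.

Simulating step by step:
t=0: [753, 750, 764, 677, 261, 449, 952, 275]  (not all equal)
t=1: [592, 586, 574, 586, 225, 569, 330, 233]  (not all equal)
t=2: [633, 634, 637, 635, 95, 637, 155, 100]  (not all equal)
t=3: [620, 620, 620, 620, 772, 620, 806, 775]  (not all equal)
t=4: [625, 625, 625, 625, 579, 625, 576, 579]  (not all equal)
t=5: [623, 623, 623, 623, 636, 623, 636, 636]  (not all equal)
t=6: [624, 624, 624, 624, 620, 624, 620, 620]  (not all equal)
t=7: [624, 624, 624, 624, 625, 624, 625, 625]  (not all equal)
t=8: [624, 624, 624, 624, 623, 624, 623, 623]  (not all equal)
t=9: [624, 624, 624, 624, 624, 624, 624, 624]  (all equal)

Answer: 9
Key observation: Synchronization is absorbing here: once all nodes are equal they stay equal, and step 9 is the first all-equal step.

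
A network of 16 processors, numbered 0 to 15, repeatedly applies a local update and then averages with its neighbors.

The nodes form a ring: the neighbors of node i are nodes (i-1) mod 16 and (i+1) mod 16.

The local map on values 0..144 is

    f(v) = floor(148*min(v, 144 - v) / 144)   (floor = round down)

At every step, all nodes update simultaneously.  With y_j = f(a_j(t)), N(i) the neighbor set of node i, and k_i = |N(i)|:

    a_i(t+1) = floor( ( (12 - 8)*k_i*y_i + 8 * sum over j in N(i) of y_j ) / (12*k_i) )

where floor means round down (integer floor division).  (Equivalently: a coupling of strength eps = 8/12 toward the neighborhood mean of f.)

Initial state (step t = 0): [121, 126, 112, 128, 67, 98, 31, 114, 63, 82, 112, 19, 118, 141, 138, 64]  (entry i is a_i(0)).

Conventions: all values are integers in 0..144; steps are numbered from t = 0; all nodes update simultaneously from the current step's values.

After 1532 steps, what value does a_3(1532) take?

Simulating step by step:
t=0: [121, 126, 112, 128, 67, 98, 31, 114, 63, 82, 112, 19, 118, 141, 138, 64]
t=1: [35, 24, 22, 38, 43, 48, 36, 41, 52, 53, 38, 25, 16, 11, 24, 31]
t=2: [30, 27, 28, 35, 44, 43, 42, 44, 49, 48, 39, 26, 17, 17, 22, 30]
t=3: [29, 28, 30, 36, 41, 44, 44, 46, 48, 46, 38, 27, 20, 18, 23, 27]
t=4: [28, 29, 31, 36, 41, 44, 45, 47, 47, 45, 37, 28, 21, 20, 22, 26]
t=5: [27, 29, 32, 36, 41, 44, 46, 47, 47, 44, 37, 29, 23, 21, 22, 25]
t=6: [27, 29, 32, 37, 41, 44, 46, 47, 47, 43, 37, 30, 24, 22, 22, 24]
t=7: [26, 29, 33, 37, 41, 44, 46, 47, 46, 43, 37, 30, 25, 22, 22, 24]
t=8: [26, 29, 33, 37, 41, 44, 46, 47, 46, 43, 37, 31, 25, 23, 22, 24]
t=9: [26, 29, 33, 37, 41, 44, 46, 47, 46, 43, 37, 31, 26, 23, 23, 24]
t=10: [26, 29, 33, 37, 41, 44, 46, 47, 46, 43, 37, 31, 26, 24, 23, 24]
t=11: [26, 29, 33, 37, 41, 44, 46, 47, 46, 43, 37, 31, 27, 24, 23, 24]
t=12: [26, 29, 33, 37, 41, 44, 46, 47, 46, 43, 37, 32, 27, 24, 23, 24]
t=13: [26, 29, 33, 37, 41, 44, 46, 47, 46, 43, 38, 32, 27, 24, 23, 24]
t=14: [26, 29, 33, 37, 41, 44, 46, 47, 46, 43, 38, 32, 27, 24, 23, 24]

Answer: a_3(1532) = 37
Key observation: The state at step 13, [26, 29, 33, 37, 41, 44, 46, 47, 46, 43, 38, 32, 27, 24, 23, 24], reappears at step 14: the system is in a cycle of period 1 from step 13 on.  Therefore the state at step 1532 equals the state at step 13 + ((1532 - 13) mod 1) = 13, which is [26, 29, 33, 37, 41, 44, 46, 47, 46, 43, 38, 32, 27, 24, 23, 24].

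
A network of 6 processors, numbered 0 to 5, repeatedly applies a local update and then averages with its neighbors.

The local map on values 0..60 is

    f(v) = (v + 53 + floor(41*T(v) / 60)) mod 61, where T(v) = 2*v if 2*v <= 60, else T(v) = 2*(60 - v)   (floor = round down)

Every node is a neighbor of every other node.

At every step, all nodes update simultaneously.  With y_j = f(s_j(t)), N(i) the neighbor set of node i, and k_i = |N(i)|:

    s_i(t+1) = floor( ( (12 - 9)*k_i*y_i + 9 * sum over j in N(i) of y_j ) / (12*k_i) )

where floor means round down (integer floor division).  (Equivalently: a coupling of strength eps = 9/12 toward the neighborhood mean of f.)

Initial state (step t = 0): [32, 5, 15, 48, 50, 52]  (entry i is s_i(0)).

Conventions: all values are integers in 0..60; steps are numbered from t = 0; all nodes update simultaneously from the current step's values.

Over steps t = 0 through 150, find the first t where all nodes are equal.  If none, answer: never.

Answer: 4
Key observation: Synchronization is absorbing here: once all nodes are equal they stay equal, and step 4 is the first all-equal step.

Derivation:
t=0: [32, 5, 15, 48, 50, 52]  (not all equal)
t=1: [29, 29, 32, 35, 34, 34]  (not all equal)
t=2: [24, 24, 18, 18, 18, 18]  (not all equal)
t=3: [39, 39, 38, 38, 38, 38]  (not all equal)
t=4: [59, 59, 59, 59, 59, 59]  (all equal)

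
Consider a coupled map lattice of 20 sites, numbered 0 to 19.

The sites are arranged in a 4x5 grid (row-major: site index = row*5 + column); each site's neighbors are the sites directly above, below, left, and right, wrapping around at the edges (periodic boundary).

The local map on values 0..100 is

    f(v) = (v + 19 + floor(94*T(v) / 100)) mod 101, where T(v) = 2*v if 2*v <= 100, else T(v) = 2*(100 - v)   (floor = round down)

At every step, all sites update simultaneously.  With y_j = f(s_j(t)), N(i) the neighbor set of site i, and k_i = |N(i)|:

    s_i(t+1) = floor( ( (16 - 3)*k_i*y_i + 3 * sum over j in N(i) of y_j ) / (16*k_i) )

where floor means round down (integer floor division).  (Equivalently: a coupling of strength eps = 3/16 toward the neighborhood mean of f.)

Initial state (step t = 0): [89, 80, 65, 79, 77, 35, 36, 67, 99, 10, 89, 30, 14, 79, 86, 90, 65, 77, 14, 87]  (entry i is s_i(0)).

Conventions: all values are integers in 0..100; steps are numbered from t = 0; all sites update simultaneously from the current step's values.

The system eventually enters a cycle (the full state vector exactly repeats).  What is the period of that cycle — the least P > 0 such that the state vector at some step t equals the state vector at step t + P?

Simulating step by step:
t=0: [89, 80, 65, 79, 77, 35, 36, 67, 99, 10, 89, 30, 14, 79, 86, 90, 65, 77, 14, 87]
t=1: [27, 35, 46, 36, 37, 20, 21, 45, 22, 43, 25, 10, 53, 37, 30, 27, 43, 40, 54, 30]
t=2: [88, 27, 46, 27, 27, 76, 73, 50, 72, 42, 84, 50, 55, 29, 10, 88, 42, 36, 50, 11]
t=3: [34, 85, 53, 89, 87, 38, 45, 59, 43, 41, 34, 58, 53, 10, 43, 29, 40, 26, 58, 51]
t=4: [16, 32, 57, 30, 30, 27, 45, 53, 41, 35, 17, 51, 59, 47, 40, 6, 35, 85, 54, 55]
t=5: [59, 16, 49, 10, 10, 87, 48, 56, 35, 22, 65, 58, 53, 51, 35, 38, 21, 33, 53, 52]
t=6: [51, 64, 56, 46, 49, 34, 55, 54, 26, 71, 45, 55, 56, 56, 26, 33, 71, 22, 56, 55]
t=7: [55, 49, 56, 53, 57, 21, 54, 59, 85, 47, 46, 55, 57, 59, 85, 20, 44, 76, 56, 56]
t=8: [58, 58, 55, 57, 55, 74, 58, 53, 35, 52, 52, 56, 54, 51, 35, 71, 46, 41, 55, 55]
t=9: [52, 53, 55, 53, 56, 43, 53, 56, 25, 54, 56, 55, 57, 56, 25, 45, 49, 39, 56, 54]
t=10: [58, 58, 55, 60, 56, 44, 57, 57, 84, 60, 56, 57, 54, 59, 84, 49, 56, 35, 55, 58]
t=11: [53, 54, 54, 52, 55, 45, 54, 54, 36, 50, 54, 55, 55, 52, 36, 58, 54, 25, 54, 53]
t=12: [58, 58, 59, 57, 57, 49, 57, 56, 28, 57, 55, 57, 58, 56, 28, 54, 59, 84, 59, 56]
t=13: [54, 54, 53, 56, 55, 58, 55, 57, 90, 59, 59, 55, 53, 59, 90, 57, 53, 36, 53, 57]
t=14: [57, 58, 56, 54, 56, 54, 56, 54, 31, 51, 52, 57, 56, 51, 31, 55, 56, 28, 56, 53]
t=15: [55, 54, 58, 55, 56, 58, 56, 55, 16, 55, 57, 55, 58, 55, 16, 57, 57, 90, 58, 56]
t=16: [56, 57, 53, 57, 56, 54, 56, 57, 63, 57, 55, 56, 53, 57, 63, 55, 53, 31, 53, 56]
t=17: [56, 55, 56, 55, 55, 57, 56, 55, 50, 54, 56, 56, 56, 54, 51, 57, 56, 16, 56, 55]
t=18: [56, 56, 56, 57, 57, 55, 56, 57, 61, 58, 56, 56, 56, 58, 60, 55, 56, 63, 56, 57]
t=19: [56, 56, 55, 54, 55, 56, 56, 55, 52, 54, 55, 56, 55, 54, 53, 56, 55, 51, 55, 55]
t=20: [56, 56, 57, 57, 57, 56, 56, 57, 59, 58, 56, 56, 57, 58, 58, 56, 57, 60, 57, 57]
t=21: [55, 55, 54, 54, 55, 55, 55, 55, 54, 54, 55, 55, 54, 54, 54, 55, 55, 53, 54, 55]
t=22: [57, 57, 57, 57, 57, 57, 57, 57, 57, 57, 57, 57, 57, 58, 57, 57, 57, 58, 58, 57]
t=23: [55, 55, 54, 54, 55, 55, 55, 55, 54, 55, 55, 55, 54, 54, 54, 55, 54, 54, 54, 54]
t=24: [57, 57, 57, 57, 57, 57, 57, 57, 57, 57, 57, 57, 57, 58, 57, 57, 57, 58, 58, 57]

Answer: 2
Key observation: The state at step 22, [57, 57, 57, 57, 57, 57, 57, 57, 57, 57, 57, 57, 57, 58, 57, 57, 57, 58, 58, 57], reappears at step 24 — and no state repeats earlier — so the cycle the system enters has period 2.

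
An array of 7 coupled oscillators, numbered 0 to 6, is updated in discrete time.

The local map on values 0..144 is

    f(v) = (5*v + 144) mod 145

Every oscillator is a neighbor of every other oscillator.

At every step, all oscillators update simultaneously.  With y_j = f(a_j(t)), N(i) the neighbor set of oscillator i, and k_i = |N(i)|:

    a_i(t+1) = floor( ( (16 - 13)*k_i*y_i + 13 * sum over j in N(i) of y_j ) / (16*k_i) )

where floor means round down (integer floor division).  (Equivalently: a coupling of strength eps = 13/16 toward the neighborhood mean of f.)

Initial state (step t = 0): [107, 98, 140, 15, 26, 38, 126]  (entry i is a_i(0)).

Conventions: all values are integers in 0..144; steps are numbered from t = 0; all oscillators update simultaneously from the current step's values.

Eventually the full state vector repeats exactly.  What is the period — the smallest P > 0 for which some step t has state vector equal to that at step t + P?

Answer: 14
Key observation: The state at step 4, [44, 44, 44, 44, 44, 44, 44], reappears at step 18 — and no state repeats earlier — so the cycle the system enters has period 14.

Derivation:
t=0: [107, 98, 140, 15, 26, 38, 126]
t=1: [82, 79, 83, 80, 83, 79, 79]
t=2: [112, 112, 113, 112, 113, 112, 112]
t=3: [125, 125, 125, 125, 125, 125, 125]
t=4: [44, 44, 44, 44, 44, 44, 44]
t=5: [74, 74, 74, 74, 74, 74, 74]
t=6: [79, 79, 79, 79, 79, 79, 79]
t=7: [104, 104, 104, 104, 104, 104, 104]
t=8: [84, 84, 84, 84, 84, 84, 84]
t=9: [129, 129, 129, 129, 129, 129, 129]
t=10: [64, 64, 64, 64, 64, 64, 64]
t=11: [29, 29, 29, 29, 29, 29, 29]
t=12: [144, 144, 144, 144, 144, 144, 144]
t=13: [139, 139, 139, 139, 139, 139, 139]
t=14: [114, 114, 114, 114, 114, 114, 114]
t=15: [134, 134, 134, 134, 134, 134, 134]
t=16: [89, 89, 89, 89, 89, 89, 89]
t=17: [9, 9, 9, 9, 9, 9, 9]
t=18: [44, 44, 44, 44, 44, 44, 44]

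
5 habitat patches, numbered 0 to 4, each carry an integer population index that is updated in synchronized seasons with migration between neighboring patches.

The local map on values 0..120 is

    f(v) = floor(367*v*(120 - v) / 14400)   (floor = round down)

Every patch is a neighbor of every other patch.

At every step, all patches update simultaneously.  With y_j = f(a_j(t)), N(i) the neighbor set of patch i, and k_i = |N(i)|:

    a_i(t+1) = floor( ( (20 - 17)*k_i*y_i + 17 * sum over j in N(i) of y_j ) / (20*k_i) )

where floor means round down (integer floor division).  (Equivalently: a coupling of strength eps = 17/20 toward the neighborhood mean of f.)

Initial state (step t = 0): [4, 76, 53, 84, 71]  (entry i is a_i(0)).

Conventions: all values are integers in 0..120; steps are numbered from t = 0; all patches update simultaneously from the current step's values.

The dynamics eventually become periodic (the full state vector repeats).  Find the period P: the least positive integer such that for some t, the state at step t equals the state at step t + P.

Answer: 2
Key observation: The state at step 2, [88, 88, 88, 88, 88], reappears at step 4 — and no state repeats earlier — so the cycle the system enters has period 2.

Derivation:
t=0: [4, 76, 53, 84, 71]
t=1: [73, 69, 68, 69, 69]
t=2: [88, 88, 88, 88, 88]
t=3: [71, 71, 71, 71, 71]
t=4: [88, 88, 88, 88, 88]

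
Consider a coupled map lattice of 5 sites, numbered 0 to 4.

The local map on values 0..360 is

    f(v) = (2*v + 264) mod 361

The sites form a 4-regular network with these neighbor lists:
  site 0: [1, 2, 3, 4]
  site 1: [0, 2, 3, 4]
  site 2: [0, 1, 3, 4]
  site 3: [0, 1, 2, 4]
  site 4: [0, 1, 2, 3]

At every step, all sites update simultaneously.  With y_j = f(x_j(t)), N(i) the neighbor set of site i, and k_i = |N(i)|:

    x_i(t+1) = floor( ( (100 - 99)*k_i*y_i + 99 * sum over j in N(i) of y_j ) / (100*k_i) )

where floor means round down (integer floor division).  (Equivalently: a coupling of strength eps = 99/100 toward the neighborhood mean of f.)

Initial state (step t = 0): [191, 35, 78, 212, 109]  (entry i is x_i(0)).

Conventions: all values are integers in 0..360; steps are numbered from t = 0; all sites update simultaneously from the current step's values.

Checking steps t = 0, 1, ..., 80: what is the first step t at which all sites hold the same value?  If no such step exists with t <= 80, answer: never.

Answer: 8
Key observation: Synchronization is absorbing here: once all sites are equal they stay equal, and step 8 is the first all-equal step.

Derivation:
t=0: [191, 35, 78, 212, 109]  (not all equal)
t=1: [210, 199, 264, 201, 249]  (not all equal)
t=2: [180, 185, 240, 184, 247]  (not all equal)
t=3: [151, 149, 208, 149, 205]  (not all equal)
t=4: [257, 258, 230, 258, 232]  (not all equal)
t=5: [31, 30, 44, 30, 43]  (not all equal)
t=6: [337, 337, 331, 337, 331]  (not all equal)
t=7: [210, 210, 212, 210, 212]  (not all equal)
t=8: [324, 324, 324, 324, 324]  (all equal)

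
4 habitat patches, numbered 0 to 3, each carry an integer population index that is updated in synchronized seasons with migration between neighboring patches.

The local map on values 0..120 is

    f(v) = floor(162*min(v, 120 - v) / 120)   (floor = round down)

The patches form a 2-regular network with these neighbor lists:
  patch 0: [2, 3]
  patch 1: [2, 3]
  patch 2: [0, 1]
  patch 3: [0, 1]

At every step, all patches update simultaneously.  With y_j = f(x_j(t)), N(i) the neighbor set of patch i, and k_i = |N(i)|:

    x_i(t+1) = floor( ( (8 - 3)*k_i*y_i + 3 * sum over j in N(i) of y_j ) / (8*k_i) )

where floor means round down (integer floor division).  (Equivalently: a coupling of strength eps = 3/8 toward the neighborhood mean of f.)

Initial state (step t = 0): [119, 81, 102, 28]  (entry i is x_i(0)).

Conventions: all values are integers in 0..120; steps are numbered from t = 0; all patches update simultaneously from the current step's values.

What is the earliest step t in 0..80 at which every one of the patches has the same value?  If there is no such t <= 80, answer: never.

Simulating step by step:
t=0: [119, 81, 102, 28]  (not all equal)
t=1: [12, 43, 24, 33]  (not all equal)
t=2: [24, 50, 33, 41]  (not all equal)
t=3: [38, 60, 46, 52]  (not all equal)
t=4: [56, 75, 63, 68]  (not all equal)
t=5: [74, 64, 72, 69]  (not all equal)
t=6: [63, 71, 65, 68]  (not all equal)
t=7: [74, 68, 72, 70]  (not all equal)
t=8: [63, 68, 64, 66]  (not all equal)
t=9: [75, 71, 74, 72]  (not all equal)
t=10: [61, 64, 62, 63]  (not all equal)
t=11: [78, 75, 77, 76]  (not all equal)
t=12: [56, 59, 58, 58]  (not all equal)
t=13: [76, 78, 77, 77]  (not all equal)
t=14: [58, 56, 57, 57]  (not all equal)
t=15: [77, 75, 76, 76]  (not all equal)
t=16: [58, 59, 59, 59]  (not all equal)
t=17: [78, 79, 78, 78]  (not all equal)
t=18: [56, 55, 55, 55]  (not all equal)
t=19: [74, 74, 74, 74]  (all equal)

Answer: 19
Key observation: Synchronization is absorbing here: once all patches are equal they stay equal, and step 19 is the first all-equal step.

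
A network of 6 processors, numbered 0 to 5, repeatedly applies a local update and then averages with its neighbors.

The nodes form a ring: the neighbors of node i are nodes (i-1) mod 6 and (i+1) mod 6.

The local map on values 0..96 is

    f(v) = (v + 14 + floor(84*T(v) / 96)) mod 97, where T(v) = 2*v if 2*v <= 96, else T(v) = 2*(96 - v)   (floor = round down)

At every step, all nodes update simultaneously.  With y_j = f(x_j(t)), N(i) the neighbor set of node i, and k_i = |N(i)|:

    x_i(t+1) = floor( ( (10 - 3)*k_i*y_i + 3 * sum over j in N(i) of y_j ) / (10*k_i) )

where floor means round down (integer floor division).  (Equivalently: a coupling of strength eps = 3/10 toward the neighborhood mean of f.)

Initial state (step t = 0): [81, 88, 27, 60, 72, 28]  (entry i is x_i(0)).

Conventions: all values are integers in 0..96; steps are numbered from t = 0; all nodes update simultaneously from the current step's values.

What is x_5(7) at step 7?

Answer: x_5(7) = 6

Derivation:
t=0: [81, 88, 27, 60, 72, 28]
t=1: [33, 30, 70, 45, 41, 71]
t=2: [23, 73, 42, 37, 30, 27]
t=3: [71, 37, 29, 31, 83, 87]
t=4: [27, 31, 68, 18, 18, 21]
t=5: [72, 19, 33, 58, 64, 72]
t=6: [36, 51, 20, 35, 36, 31]
t=7: [18, 44, 57, 21, 13, 6]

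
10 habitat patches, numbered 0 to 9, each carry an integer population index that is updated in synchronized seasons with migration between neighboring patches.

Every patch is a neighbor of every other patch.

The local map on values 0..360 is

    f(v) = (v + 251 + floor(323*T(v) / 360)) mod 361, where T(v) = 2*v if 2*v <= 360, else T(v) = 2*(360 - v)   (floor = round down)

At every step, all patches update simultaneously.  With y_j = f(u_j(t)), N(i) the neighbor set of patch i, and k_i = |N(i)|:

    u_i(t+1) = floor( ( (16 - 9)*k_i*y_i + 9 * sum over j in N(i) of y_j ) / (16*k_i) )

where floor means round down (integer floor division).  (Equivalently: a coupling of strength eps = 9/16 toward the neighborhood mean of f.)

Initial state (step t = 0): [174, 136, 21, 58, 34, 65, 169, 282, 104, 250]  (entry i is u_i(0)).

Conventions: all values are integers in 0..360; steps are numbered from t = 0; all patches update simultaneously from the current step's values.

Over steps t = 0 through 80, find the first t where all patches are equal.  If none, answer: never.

Simulating step by step:
t=0: [174, 136, 21, 58, 34, 65, 169, 282, 104, 250]  (not all equal)
t=1: [123, 219, 234, 137, 248, 144, 118, 234, 185, 244]  (not all equal)
t=2: [238, 151, 282, 253, 278, 261, 233, 282, 162, 279]  (not all equal)
t=3: [333, 320, 320, 329, 322, 326, 335, 320, 332, 321]  (not all equal)
t=4: [274, 278, 278, 275, 277, 276, 273, 278, 274, 277]  (not all equal)
t=5: [316, 315, 315, 316, 315, 316, 317, 315, 316, 315]  (not all equal)
t=6: [284, 284, 284, 284, 284, 284, 284, 284, 284, 284]  (all equal)

Answer: 6
Key observation: Synchronization is absorbing here: once all patches are equal they stay equal, and step 6 is the first all-equal step.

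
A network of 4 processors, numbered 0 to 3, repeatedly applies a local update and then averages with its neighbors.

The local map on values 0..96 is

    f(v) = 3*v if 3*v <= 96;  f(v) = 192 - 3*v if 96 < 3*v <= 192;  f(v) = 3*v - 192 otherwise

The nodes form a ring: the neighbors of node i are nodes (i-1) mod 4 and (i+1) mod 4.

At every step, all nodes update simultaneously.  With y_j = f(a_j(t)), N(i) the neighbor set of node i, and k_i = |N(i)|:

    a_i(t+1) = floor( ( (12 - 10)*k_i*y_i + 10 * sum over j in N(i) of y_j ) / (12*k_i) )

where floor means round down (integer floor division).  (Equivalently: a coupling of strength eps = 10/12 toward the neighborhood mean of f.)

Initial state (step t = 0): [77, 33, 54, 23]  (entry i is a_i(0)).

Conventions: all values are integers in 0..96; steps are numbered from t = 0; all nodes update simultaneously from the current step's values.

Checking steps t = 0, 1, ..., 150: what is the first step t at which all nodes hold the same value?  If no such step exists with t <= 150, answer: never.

Simulating step by step:
t=0: [77, 33, 54, 23]  (not all equal)
t=1: [74, 44, 72, 40]  (not all equal)
t=2: [60, 32, 59, 34]  (not all equal)
t=3: [79, 27, 80, 26]  (not all equal)
t=4: [73, 52, 74, 51]  (not all equal)
t=5: [35, 29, 36, 30]  (not all equal)
t=6: [88, 85, 87, 86]  (not all equal)
t=7: [65, 69, 65, 69]  (not all equal)
t=8: [13, 5, 13, 5]  (not all equal)
t=9: [19, 35, 19, 35]  (not all equal)
t=10: [82, 62, 82, 62]  (not all equal)
t=11: [14, 46, 14, 46]  (not all equal)
t=12: [52, 44, 52, 44]  (not all equal)
t=13: [56, 40, 56, 40]  (not all equal)
t=14: [64, 32, 64, 32]  (not all equal)
t=15: [80, 16, 80, 16]  (not all equal)
t=16: [48, 48, 48, 48]  (all equal)

Answer: 16
Key observation: Synchronization is absorbing here: once all nodes are equal they stay equal, and step 16 is the first all-equal step.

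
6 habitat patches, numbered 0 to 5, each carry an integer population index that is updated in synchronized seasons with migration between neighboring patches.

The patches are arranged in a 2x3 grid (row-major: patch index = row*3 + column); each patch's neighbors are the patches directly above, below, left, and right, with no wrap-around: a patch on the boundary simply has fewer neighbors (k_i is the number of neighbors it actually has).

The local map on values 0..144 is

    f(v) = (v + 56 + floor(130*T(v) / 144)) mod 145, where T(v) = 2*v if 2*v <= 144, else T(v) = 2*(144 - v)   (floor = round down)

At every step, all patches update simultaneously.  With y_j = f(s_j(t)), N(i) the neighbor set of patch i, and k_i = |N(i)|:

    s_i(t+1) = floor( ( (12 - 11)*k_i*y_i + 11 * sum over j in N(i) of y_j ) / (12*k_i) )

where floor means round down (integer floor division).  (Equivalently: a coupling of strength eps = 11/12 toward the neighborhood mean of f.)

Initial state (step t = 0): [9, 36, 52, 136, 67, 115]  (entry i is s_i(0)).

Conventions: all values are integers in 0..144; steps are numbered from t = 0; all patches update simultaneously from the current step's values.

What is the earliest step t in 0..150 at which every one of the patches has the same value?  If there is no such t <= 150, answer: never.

Simulating step by step:
t=0: [9, 36, 52, 136, 67, 115]  (not all equal)
t=1: [40, 72, 45, 87, 54, 77]  (not all equal)
t=2: [99, 46, 104, 47, 103, 54]  (not all equal)
t=3: [45, 84, 54, 85, 51, 85]  (not all equal)
t=4: [97, 55, 99, 50, 98, 61]  (not all equal)
t=5: [60, 89, 74, 88, 68, 90]  (not all equal)
t=6: [97, 97, 99, 90, 99, 105]  (not all equal)
t=7: [94, 91, 89, 92, 91, 90]  (not all equal)
t=8: [96, 97, 97, 96, 97, 98]  (not all equal)
t=9: [92, 92, 92, 92, 92, 92]  (all equal)

Answer: 9
Key observation: Synchronization is absorbing here: once all patches are equal they stay equal, and step 9 is the first all-equal step.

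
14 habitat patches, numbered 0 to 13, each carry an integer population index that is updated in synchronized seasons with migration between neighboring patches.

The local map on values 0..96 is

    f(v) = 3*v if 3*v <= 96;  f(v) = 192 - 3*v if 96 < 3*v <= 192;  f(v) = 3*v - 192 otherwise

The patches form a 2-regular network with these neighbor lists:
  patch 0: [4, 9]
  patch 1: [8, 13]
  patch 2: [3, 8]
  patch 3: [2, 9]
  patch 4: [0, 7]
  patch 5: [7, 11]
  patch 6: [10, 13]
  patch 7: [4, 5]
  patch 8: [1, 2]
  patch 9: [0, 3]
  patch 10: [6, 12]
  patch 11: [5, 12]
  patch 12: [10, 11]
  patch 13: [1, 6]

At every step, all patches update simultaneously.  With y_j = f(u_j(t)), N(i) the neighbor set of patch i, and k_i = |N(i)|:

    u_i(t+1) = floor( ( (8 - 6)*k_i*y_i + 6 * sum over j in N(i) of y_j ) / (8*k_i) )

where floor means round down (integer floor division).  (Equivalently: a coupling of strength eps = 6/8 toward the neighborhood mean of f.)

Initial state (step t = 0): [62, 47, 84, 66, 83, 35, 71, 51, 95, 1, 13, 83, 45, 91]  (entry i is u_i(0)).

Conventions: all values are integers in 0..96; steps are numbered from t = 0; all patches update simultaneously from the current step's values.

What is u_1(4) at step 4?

Answer: u_1(4) = 41

Derivation:
t=0: [62, 47, 84, 66, 83, 35, 71, 51, 95, 1, 13, 83, 45, 91]
t=1: [24, 78, 52, 25, 31, 57, 50, 63, 64, 5, 39, 68, 50, 47]
t=2: [58, 29, 37, 37, 51, 10, 57, 43, 29, 58, 50, 26, 43, 44]
t=3: [25, 76, 83, 57, 40, 60, 43, 41, 84, 41, 42, 54, 60, 55]
t=4: [71, 41, 44, 52, 72, 40, 50, 48, 49, 53, 44, 16, 39, 43]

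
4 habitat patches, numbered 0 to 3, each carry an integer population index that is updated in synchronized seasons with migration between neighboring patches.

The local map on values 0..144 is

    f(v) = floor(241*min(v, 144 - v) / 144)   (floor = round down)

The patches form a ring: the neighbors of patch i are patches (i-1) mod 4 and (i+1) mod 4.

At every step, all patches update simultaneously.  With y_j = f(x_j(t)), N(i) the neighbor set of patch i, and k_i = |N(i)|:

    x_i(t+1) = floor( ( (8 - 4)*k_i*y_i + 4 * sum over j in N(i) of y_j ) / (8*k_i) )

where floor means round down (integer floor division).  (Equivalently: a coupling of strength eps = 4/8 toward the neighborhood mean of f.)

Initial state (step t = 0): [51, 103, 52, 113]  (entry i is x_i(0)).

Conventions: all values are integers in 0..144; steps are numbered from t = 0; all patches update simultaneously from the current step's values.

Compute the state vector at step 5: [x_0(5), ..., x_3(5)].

Simulating step by step:
t=0: [51, 103, 52, 113]
t=1: [72, 77, 73, 68]
t=2: [116, 115, 115, 116]
t=3: [46, 47, 47, 46]
t=4: [76, 77, 77, 76]
t=5: [112, 112, 112, 112]

Answer: [112, 112, 112, 112]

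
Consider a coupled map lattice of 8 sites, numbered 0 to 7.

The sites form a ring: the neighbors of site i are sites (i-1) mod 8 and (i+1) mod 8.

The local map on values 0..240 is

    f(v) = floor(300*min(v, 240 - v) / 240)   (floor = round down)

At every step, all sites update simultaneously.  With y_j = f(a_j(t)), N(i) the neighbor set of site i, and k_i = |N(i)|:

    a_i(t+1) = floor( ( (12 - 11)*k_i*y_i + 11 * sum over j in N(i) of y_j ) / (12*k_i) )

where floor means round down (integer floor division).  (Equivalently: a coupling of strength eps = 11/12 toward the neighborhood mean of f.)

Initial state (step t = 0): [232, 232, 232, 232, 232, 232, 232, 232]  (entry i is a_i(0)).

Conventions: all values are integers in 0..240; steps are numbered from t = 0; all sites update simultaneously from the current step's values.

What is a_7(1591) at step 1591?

Answer: a_7(1591) = 115
Key observation: The state at step 13, [121, 121, 121, 121, 121, 121, 121, 121], reappears at step 17: the system is in a cycle of period 4 from step 13 on.  Therefore the state at step 1591 equals the state at step 13 + ((1591 - 13) mod 4) = 15, which is [115, 115, 115, 115, 115, 115, 115, 115].

Derivation:
t=0: [232, 232, 232, 232, 232, 232, 232, 232]
t=1: [10, 10, 10, 10, 10, 10, 10, 10]
t=2: [12, 12, 12, 12, 12, 12, 12, 12]
t=3: [15, 15, 15, 15, 15, 15, 15, 15]
t=4: [18, 18, 18, 18, 18, 18, 18, 18]
t=5: [22, 22, 22, 22, 22, 22, 22, 22]
t=6: [27, 27, 27, 27, 27, 27, 27, 27]
t=7: [33, 33, 33, 33, 33, 33, 33, 33]
t=8: [41, 41, 41, 41, 41, 41, 41, 41]
t=9: [51, 51, 51, 51, 51, 51, 51, 51]
t=10: [63, 63, 63, 63, 63, 63, 63, 63]
t=11: [78, 78, 78, 78, 78, 78, 78, 78]
t=12: [97, 97, 97, 97, 97, 97, 97, 97]
t=13: [121, 121, 121, 121, 121, 121, 121, 121]
t=14: [148, 148, 148, 148, 148, 148, 148, 148]
t=15: [115, 115, 115, 115, 115, 115, 115, 115]
t=16: [143, 143, 143, 143, 143, 143, 143, 143]
t=17: [121, 121, 121, 121, 121, 121, 121, 121]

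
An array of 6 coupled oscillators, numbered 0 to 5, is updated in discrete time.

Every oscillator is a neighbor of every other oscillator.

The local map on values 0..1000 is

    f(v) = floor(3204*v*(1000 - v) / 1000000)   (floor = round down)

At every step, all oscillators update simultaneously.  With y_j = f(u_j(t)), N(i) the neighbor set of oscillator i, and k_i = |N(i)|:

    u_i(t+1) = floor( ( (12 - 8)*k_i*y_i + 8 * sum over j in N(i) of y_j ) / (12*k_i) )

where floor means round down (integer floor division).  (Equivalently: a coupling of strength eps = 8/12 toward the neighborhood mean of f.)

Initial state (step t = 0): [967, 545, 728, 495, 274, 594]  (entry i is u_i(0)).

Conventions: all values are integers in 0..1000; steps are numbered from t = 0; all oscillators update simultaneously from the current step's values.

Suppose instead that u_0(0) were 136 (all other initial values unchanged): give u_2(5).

Simulating step by step:
t=0: [136, 545, 728, 495, 274, 594]
t=1: [610, 693, 661, 695, 662, 689]
t=2: [717, 701, 708, 701, 708, 702]
t=3: [661, 665, 663, 665, 663, 665]
t=4: [714, 714, 714, 714, 714, 714]
t=5: [654, 654, 654, 654, 654, 654]

Answer: u_2(5) = 654
Key observation: This trace re-runs the system from the modified initial state.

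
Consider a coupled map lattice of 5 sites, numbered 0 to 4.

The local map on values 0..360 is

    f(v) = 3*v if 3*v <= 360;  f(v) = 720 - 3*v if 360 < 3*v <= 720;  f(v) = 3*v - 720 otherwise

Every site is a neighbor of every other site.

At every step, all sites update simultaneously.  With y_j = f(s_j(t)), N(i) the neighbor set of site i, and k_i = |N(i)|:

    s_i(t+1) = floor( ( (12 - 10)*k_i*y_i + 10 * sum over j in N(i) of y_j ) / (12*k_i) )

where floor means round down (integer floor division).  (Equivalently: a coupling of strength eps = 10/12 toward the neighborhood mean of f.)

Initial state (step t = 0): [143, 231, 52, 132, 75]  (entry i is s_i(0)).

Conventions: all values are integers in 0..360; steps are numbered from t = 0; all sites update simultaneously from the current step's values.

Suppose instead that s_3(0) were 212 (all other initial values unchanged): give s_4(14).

Answer: s_4(14) = 162
Key observation: This trace re-runs the system from the modified initial state.

Derivation:
t=0: [143, 231, 52, 212, 75]
t=1: [151, 162, 156, 159, 153]
t=2: [250, 252, 251, 251, 251]
t=3: [33, 32, 33, 33, 33]
t=4: [98, 98, 98, 98, 98]
t=5: [294, 294, 294, 294, 294]
t=6: [162, 162, 162, 162, 162]
t=7: [234, 234, 234, 234, 234]
t=8: [18, 18, 18, 18, 18]
t=9: [54, 54, 54, 54, 54]
t=10: [162, 162, 162, 162, 162]
t=11: [234, 234, 234, 234, 234]
t=12: [18, 18, 18, 18, 18]
t=13: [54, 54, 54, 54, 54]
t=14: [162, 162, 162, 162, 162]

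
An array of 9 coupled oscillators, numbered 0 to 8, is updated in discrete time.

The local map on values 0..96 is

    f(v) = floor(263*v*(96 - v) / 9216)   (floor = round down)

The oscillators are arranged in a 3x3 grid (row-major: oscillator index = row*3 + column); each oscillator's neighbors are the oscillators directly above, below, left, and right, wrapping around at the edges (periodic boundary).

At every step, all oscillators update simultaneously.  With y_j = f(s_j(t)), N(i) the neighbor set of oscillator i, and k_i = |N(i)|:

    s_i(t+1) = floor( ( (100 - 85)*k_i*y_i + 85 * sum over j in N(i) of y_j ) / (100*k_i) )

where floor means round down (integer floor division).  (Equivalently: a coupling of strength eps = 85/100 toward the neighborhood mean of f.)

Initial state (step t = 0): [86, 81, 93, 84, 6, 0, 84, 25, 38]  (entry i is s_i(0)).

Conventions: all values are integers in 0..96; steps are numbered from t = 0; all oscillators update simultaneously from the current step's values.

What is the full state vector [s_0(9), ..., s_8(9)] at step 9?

Answer: [61, 61, 61, 61, 61, 61, 61, 61, 61]

Derivation:
t=0: [86, 81, 93, 84, 6, 0, 84, 25, 38]
t=1: [24, 25, 26, 18, 26, 23, 39, 37, 27]
t=2: [50, 52, 49, 50, 49, 48, 52, 55, 55]
t=3: [65, 64, 64, 65, 64, 64, 64, 64, 64]
t=4: [57, 57, 57, 57, 57, 57, 57, 58, 58]
t=5: [63, 62, 62, 63, 62, 62, 62, 62, 62]
t=6: [59, 59, 59, 59, 59, 59, 59, 60, 60]
t=7: [62, 61, 61, 62, 61, 61, 61, 61, 61]
t=8: [60, 60, 60, 60, 60, 60, 60, 60, 60]
t=9: [61, 61, 61, 61, 61, 61, 61, 61, 61]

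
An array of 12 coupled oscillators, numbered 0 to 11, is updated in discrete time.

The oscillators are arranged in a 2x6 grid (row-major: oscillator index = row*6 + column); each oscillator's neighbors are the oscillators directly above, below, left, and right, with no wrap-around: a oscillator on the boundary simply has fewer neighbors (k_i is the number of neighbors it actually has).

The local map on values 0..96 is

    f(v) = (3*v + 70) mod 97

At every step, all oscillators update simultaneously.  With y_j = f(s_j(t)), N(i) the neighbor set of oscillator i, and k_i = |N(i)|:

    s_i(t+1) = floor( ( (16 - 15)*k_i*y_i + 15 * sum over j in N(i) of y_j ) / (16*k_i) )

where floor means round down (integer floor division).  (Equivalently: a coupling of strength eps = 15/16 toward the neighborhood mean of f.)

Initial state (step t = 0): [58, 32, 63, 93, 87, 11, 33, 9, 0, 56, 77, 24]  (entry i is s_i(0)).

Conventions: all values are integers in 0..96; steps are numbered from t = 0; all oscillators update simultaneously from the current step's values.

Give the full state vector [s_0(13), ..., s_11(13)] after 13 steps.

Answer: [26, 39, 40, 56, 45, 57, 23, 31, 46, 47, 55, 48]

Derivation:
t=0: [58, 32, 63, 93, 87, 11, 33, 9, 0, 56, 77, 24]
t=1: [69, 40, 65, 50, 25, 40, 27, 65, 38, 45, 40, 10]
t=2: [74, 76, 68, 42, 69, 29, 75, 77, 53, 65, 25, 87]
t=3: [5, 28, 18, 73, 39, 61, 5, 15, 52, 31, 63, 53]
t=4: [71, 44, 59, 63, 74, 62, 53, 55, 36, 64, 63, 60]
t=5: [25, 57, 51, 42, 60, 30, 63, 41, 55, 70, 43, 63]
t=6: [55, 57, 29, 53, 25, 60, 71, 53, 68, 20, 65, 35]
t=7: [66, 45, 54, 46, 53, 62, 41, 69, 45, 60, 54, 64]
t=8: [54, 61, 13, 41, 37, 52, 79, 42, 56, 23, 52, 51]
t=9: [37, 19, 62, 49, 55, 54, 19, 37, 20, 56, 50, 31]
t=10: [33, 73, 30, 47, 29, 52, 80, 34, 61, 28, 48, 34]
t=11: [57, 71, 57, 57, 25, 65, 70, 58, 64, 33, 61, 29]
t=12: [84, 50, 66, 55, 58, 55, 50, 79, 57, 58, 59, 64]
t=13: [26, 39, 40, 56, 45, 57, 23, 31, 46, 47, 55, 48]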